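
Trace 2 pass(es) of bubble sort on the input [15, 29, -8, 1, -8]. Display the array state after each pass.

After pass 1: [15, -8, 1, -8, 29] (3 swaps)
After pass 2: [-8, 1, -8, 15, 29] (3 swaps)
Total swaps: 6


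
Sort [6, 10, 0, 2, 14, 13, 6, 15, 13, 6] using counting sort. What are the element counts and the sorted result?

Count array: [1, 0, 1, 0, 0, 0, 3, 0, 0, 0, 1, 0, 0, 2, 1, 1]
(count[i] = number of elements equal to i)
Cumulative count: [1, 1, 2, 2, 2, 2, 5, 5, 5, 5, 6, 6, 6, 8, 9, 10]
Sorted: [0, 2, 6, 6, 6, 10, 13, 13, 14, 15]


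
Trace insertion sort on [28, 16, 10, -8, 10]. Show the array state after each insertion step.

First element 28 is already 'sorted'
Insert 16: shifted 1 elements -> [16, 28, 10, -8, 10]
Insert 10: shifted 2 elements -> [10, 16, 28, -8, 10]
Insert -8: shifted 3 elements -> [-8, 10, 16, 28, 10]
Insert 10: shifted 2 elements -> [-8, 10, 10, 16, 28]


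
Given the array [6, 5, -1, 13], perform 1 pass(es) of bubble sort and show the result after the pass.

After pass 1: [5, -1, 6, 13] (2 swaps)
Total swaps: 2


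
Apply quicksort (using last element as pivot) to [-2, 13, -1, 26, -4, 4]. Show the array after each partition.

Partition 1: pivot=4 at index 3 -> [-2, -1, -4, 4, 13, 26]
Partition 2: pivot=-4 at index 0 -> [-4, -1, -2, 4, 13, 26]
Partition 3: pivot=-2 at index 1 -> [-4, -2, -1, 4, 13, 26]
Partition 4: pivot=26 at index 5 -> [-4, -2, -1, 4, 13, 26]


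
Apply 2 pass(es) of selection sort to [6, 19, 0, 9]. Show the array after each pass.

Pass 1: Select minimum 0 at index 2, swap -> [0, 19, 6, 9]
Pass 2: Select minimum 6 at index 2, swap -> [0, 6, 19, 9]


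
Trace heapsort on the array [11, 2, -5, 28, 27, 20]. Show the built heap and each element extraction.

Build heap: [28, 27, 20, 2, 11, -5]
Extract 28: [27, 11, 20, 2, -5, 28]
Extract 27: [20, 11, -5, 2, 27, 28]
Extract 20: [11, 2, -5, 20, 27, 28]
Extract 11: [2, -5, 11, 20, 27, 28]
Extract 2: [-5, 2, 11, 20, 27, 28]


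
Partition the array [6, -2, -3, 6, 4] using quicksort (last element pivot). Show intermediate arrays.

Partition 1: pivot=4 at index 2 -> [-2, -3, 4, 6, 6]
Partition 2: pivot=-3 at index 0 -> [-3, -2, 4, 6, 6]
Partition 3: pivot=6 at index 4 -> [-3, -2, 4, 6, 6]


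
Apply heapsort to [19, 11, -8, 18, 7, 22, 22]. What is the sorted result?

Build heap: [22, 18, 22, 11, 7, -8, 19]
Extract 22: [22, 18, 19, 11, 7, -8, 22]
Extract 22: [19, 18, -8, 11, 7, 22, 22]
Extract 19: [18, 11, -8, 7, 19, 22, 22]
Extract 18: [11, 7, -8, 18, 19, 22, 22]
Extract 11: [7, -8, 11, 18, 19, 22, 22]
Extract 7: [-8, 7, 11, 18, 19, 22, 22]


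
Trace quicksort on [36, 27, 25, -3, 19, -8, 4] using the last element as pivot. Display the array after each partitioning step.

Partition 1: pivot=4 at index 2 -> [-3, -8, 4, 36, 19, 27, 25]
Partition 2: pivot=-8 at index 0 -> [-8, -3, 4, 36, 19, 27, 25]
Partition 3: pivot=25 at index 4 -> [-8, -3, 4, 19, 25, 27, 36]
Partition 4: pivot=36 at index 6 -> [-8, -3, 4, 19, 25, 27, 36]


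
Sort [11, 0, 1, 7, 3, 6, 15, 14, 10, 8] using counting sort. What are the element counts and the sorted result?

Count array: [1, 1, 0, 1, 0, 0, 1, 1, 1, 0, 1, 1, 0, 0, 1, 1]
(count[i] = number of elements equal to i)
Cumulative count: [1, 2, 2, 3, 3, 3, 4, 5, 6, 6, 7, 8, 8, 8, 9, 10]
Sorted: [0, 1, 3, 6, 7, 8, 10, 11, 14, 15]


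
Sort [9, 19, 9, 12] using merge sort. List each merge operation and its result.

Divide and conquer:
  Merge [9] + [19] -> [9, 19]
  Merge [9] + [12] -> [9, 12]
  Merge [9, 19] + [9, 12] -> [9, 9, 12, 19]


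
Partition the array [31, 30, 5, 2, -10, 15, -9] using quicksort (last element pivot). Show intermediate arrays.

Partition 1: pivot=-9 at index 1 -> [-10, -9, 5, 2, 31, 15, 30]
Partition 2: pivot=30 at index 5 -> [-10, -9, 5, 2, 15, 30, 31]
Partition 3: pivot=15 at index 4 -> [-10, -9, 5, 2, 15, 30, 31]
Partition 4: pivot=2 at index 2 -> [-10, -9, 2, 5, 15, 30, 31]


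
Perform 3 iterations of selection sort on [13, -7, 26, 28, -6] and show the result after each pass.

Pass 1: Select minimum -7 at index 1, swap -> [-7, 13, 26, 28, -6]
Pass 2: Select minimum -6 at index 4, swap -> [-7, -6, 26, 28, 13]
Pass 3: Select minimum 13 at index 4, swap -> [-7, -6, 13, 28, 26]


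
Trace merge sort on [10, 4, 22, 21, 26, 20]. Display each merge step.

Divide and conquer:
  Merge [4] + [22] -> [4, 22]
  Merge [10] + [4, 22] -> [4, 10, 22]
  Merge [26] + [20] -> [20, 26]
  Merge [21] + [20, 26] -> [20, 21, 26]
  Merge [4, 10, 22] + [20, 21, 26] -> [4, 10, 20, 21, 22, 26]


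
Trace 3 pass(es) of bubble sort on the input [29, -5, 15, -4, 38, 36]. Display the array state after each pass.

After pass 1: [-5, 15, -4, 29, 36, 38] (4 swaps)
After pass 2: [-5, -4, 15, 29, 36, 38] (1 swaps)
After pass 3: [-5, -4, 15, 29, 36, 38] (0 swaps)
Total swaps: 5


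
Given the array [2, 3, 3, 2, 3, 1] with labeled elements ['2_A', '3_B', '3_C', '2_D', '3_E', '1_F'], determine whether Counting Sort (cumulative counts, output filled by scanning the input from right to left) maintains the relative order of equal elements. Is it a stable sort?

Trace Counting Sort on the labeled array (the key is the number; the letter only tracks identity):
  Counts for values 0..3: [0, 1, 2, 3]
  Cumulative counts: [0, 1, 3, 6]
  Scan right to left: place 1_F at output index 0
  Scan right to left: place 3_E at output index 5
  Scan right to left: place 2_D at output index 2
  Scan right to left: place 3_C at output index 4
  Scan right to left: place 3_B at output index 3
  Scan right to left: place 2_A at output index 1
  Output: [1_F, 2_A, 2_D, 3_B, 3_C, 3_E]
Equal keys:
  value 2: originally 2_A, 2_D; after sorting 2_A, 2_D -> order preserved
  value 3: originally 3_B, 3_C, 3_E; after sorting 3_B, 3_C, 3_E -> order preserved
All equal keys kept their original relative order. Counting Sort is stable: scanning the input right to left with decreasing cumulative counts places later duplicates at later output positions.
Answer: Stable


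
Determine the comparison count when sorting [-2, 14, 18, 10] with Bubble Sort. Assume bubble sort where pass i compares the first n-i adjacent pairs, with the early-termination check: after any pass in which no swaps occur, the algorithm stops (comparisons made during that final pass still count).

Pass 1: compare adjacent pairs (0,1)..(2,3) = 3 comparison(s), 1 swap(s) -> [-2, 14, 10, 18]
Pass 2: compare adjacent pairs (0,1)..(1,2) = 2 comparison(s), 1 swap(s) -> [-2, 10, 14, 18]
Pass 3: compare adjacent pairs (0,1)..(0,1) = 1 comparison(s), 0 swap(s) -> [-2, 10, 14, 18]
No swaps in this pass, so bubble sort stops here.
Total comparisons: 3 + 2 + 1 = 6


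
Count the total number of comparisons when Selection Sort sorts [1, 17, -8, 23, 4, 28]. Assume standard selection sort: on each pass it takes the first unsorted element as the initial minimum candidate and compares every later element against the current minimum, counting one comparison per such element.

Pass 1: scan indices 1..5 for the minimum = 5 comparison(s); min is -8, place at index 0 -> [-8, 17, 1, 23, 4, 28]
Pass 2: scan indices 2..5 for the minimum = 4 comparison(s); min is 1, place at index 1 -> [-8, 1, 17, 23, 4, 28]
Pass 3: scan indices 3..5 for the minimum = 3 comparison(s); min is 4, place at index 2 -> [-8, 1, 4, 23, 17, 28]
Pass 4: scan indices 4..5 for the minimum = 2 comparison(s); min is 17, place at index 3 -> [-8, 1, 4, 17, 23, 28]
Pass 5: scan indices 5..5 for the minimum = 1 comparison(s); min is 23, place at index 4 -> [-8, 1, 4, 17, 23, 28]
Selection sort always scans the whole unsorted suffix, so the count is (n-1) + (n-2) + ... + 1 = n(n-1)/2 = 6*5/2 = 15 regardless of the input order.
Total comparisons: 5 + 4 + 3 + 2 + 1 = 15


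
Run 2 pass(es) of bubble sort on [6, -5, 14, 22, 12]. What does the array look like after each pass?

After pass 1: [-5, 6, 14, 12, 22] (2 swaps)
After pass 2: [-5, 6, 12, 14, 22] (1 swaps)
Total swaps: 3


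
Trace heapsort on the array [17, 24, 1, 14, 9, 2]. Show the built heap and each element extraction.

Build heap: [24, 17, 2, 14, 9, 1]
Extract 24: [17, 14, 2, 1, 9, 24]
Extract 17: [14, 9, 2, 1, 17, 24]
Extract 14: [9, 1, 2, 14, 17, 24]
Extract 9: [2, 1, 9, 14, 17, 24]
Extract 2: [1, 2, 9, 14, 17, 24]


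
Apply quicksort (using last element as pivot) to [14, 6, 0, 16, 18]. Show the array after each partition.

Partition 1: pivot=18 at index 4 -> [14, 6, 0, 16, 18]
Partition 2: pivot=16 at index 3 -> [14, 6, 0, 16, 18]
Partition 3: pivot=0 at index 0 -> [0, 6, 14, 16, 18]
Partition 4: pivot=14 at index 2 -> [0, 6, 14, 16, 18]


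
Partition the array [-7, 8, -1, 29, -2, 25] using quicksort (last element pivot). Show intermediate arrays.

Partition 1: pivot=25 at index 4 -> [-7, 8, -1, -2, 25, 29]
Partition 2: pivot=-2 at index 1 -> [-7, -2, -1, 8, 25, 29]
Partition 3: pivot=8 at index 3 -> [-7, -2, -1, 8, 25, 29]


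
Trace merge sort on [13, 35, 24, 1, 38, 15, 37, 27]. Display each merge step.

Divide and conquer:
  Merge [13] + [35] -> [13, 35]
  Merge [24] + [1] -> [1, 24]
  Merge [13, 35] + [1, 24] -> [1, 13, 24, 35]
  Merge [38] + [15] -> [15, 38]
  Merge [37] + [27] -> [27, 37]
  Merge [15, 38] + [27, 37] -> [15, 27, 37, 38]
  Merge [1, 13, 24, 35] + [15, 27, 37, 38] -> [1, 13, 15, 24, 27, 35, 37, 38]


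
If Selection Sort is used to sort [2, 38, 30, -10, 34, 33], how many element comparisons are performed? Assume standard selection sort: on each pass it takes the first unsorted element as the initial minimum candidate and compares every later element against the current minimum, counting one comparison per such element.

Pass 1: scan indices 1..5 for the minimum = 5 comparison(s); min is -10, place at index 0 -> [-10, 38, 30, 2, 34, 33]
Pass 2: scan indices 2..5 for the minimum = 4 comparison(s); min is 2, place at index 1 -> [-10, 2, 30, 38, 34, 33]
Pass 3: scan indices 3..5 for the minimum = 3 comparison(s); min is 30, place at index 2 -> [-10, 2, 30, 38, 34, 33]
Pass 4: scan indices 4..5 for the minimum = 2 comparison(s); min is 33, place at index 3 -> [-10, 2, 30, 33, 34, 38]
Pass 5: scan indices 5..5 for the minimum = 1 comparison(s); min is 34, place at index 4 -> [-10, 2, 30, 33, 34, 38]
Selection sort always scans the whole unsorted suffix, so the count is (n-1) + (n-2) + ... + 1 = n(n-1)/2 = 6*5/2 = 15 regardless of the input order.
Total comparisons: 5 + 4 + 3 + 2 + 1 = 15


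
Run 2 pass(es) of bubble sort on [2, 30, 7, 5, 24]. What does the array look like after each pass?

After pass 1: [2, 7, 5, 24, 30] (3 swaps)
After pass 2: [2, 5, 7, 24, 30] (1 swaps)
Total swaps: 4


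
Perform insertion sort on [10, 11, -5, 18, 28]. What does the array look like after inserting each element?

First element 10 is already 'sorted'
Insert 11: shifted 0 elements -> [10, 11, -5, 18, 28]
Insert -5: shifted 2 elements -> [-5, 10, 11, 18, 28]
Insert 18: shifted 0 elements -> [-5, 10, 11, 18, 28]
Insert 28: shifted 0 elements -> [-5, 10, 11, 18, 28]


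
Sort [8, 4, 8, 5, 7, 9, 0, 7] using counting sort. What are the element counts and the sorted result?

Count array: [1, 0, 0, 0, 1, 1, 0, 2, 2, 1]
(count[i] = number of elements equal to i)
Cumulative count: [1, 1, 1, 1, 2, 3, 3, 5, 7, 8]
Sorted: [0, 4, 5, 7, 7, 8, 8, 9]


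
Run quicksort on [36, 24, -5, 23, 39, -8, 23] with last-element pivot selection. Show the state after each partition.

Partition 1: pivot=23 at index 3 -> [-5, 23, -8, 23, 39, 36, 24]
Partition 2: pivot=-8 at index 0 -> [-8, 23, -5, 23, 39, 36, 24]
Partition 3: pivot=-5 at index 1 -> [-8, -5, 23, 23, 39, 36, 24]
Partition 4: pivot=24 at index 4 -> [-8, -5, 23, 23, 24, 36, 39]
Partition 5: pivot=39 at index 6 -> [-8, -5, 23, 23, 24, 36, 39]


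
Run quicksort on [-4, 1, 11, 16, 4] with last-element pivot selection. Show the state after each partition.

Partition 1: pivot=4 at index 2 -> [-4, 1, 4, 16, 11]
Partition 2: pivot=1 at index 1 -> [-4, 1, 4, 16, 11]
Partition 3: pivot=11 at index 3 -> [-4, 1, 4, 11, 16]


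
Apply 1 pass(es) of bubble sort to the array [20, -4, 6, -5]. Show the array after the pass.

After pass 1: [-4, 6, -5, 20] (3 swaps)
Total swaps: 3


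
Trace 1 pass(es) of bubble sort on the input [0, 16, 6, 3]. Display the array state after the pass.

After pass 1: [0, 6, 3, 16] (2 swaps)
Total swaps: 2


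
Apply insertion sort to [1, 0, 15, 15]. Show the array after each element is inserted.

First element 1 is already 'sorted'
Insert 0: shifted 1 elements -> [0, 1, 15, 15]
Insert 15: shifted 0 elements -> [0, 1, 15, 15]
Insert 15: shifted 0 elements -> [0, 1, 15, 15]


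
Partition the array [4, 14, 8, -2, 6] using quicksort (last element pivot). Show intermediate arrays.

Partition 1: pivot=6 at index 2 -> [4, -2, 6, 14, 8]
Partition 2: pivot=-2 at index 0 -> [-2, 4, 6, 14, 8]
Partition 3: pivot=8 at index 3 -> [-2, 4, 6, 8, 14]


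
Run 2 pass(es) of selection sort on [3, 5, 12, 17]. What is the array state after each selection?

Pass 1: Select minimum 3 at index 0, swap -> [3, 5, 12, 17]
Pass 2: Select minimum 5 at index 1, swap -> [3, 5, 12, 17]


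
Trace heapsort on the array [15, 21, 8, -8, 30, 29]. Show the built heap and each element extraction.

Build heap: [30, 21, 29, -8, 15, 8]
Extract 30: [29, 21, 8, -8, 15, 30]
Extract 29: [21, 15, 8, -8, 29, 30]
Extract 21: [15, -8, 8, 21, 29, 30]
Extract 15: [8, -8, 15, 21, 29, 30]
Extract 8: [-8, 8, 15, 21, 29, 30]


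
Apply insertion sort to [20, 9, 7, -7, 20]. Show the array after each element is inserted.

First element 20 is already 'sorted'
Insert 9: shifted 1 elements -> [9, 20, 7, -7, 20]
Insert 7: shifted 2 elements -> [7, 9, 20, -7, 20]
Insert -7: shifted 3 elements -> [-7, 7, 9, 20, 20]
Insert 20: shifted 0 elements -> [-7, 7, 9, 20, 20]


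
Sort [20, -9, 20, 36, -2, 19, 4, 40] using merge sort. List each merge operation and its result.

Divide and conquer:
  Merge [20] + [-9] -> [-9, 20]
  Merge [20] + [36] -> [20, 36]
  Merge [-9, 20] + [20, 36] -> [-9, 20, 20, 36]
  Merge [-2] + [19] -> [-2, 19]
  Merge [4] + [40] -> [4, 40]
  Merge [-2, 19] + [4, 40] -> [-2, 4, 19, 40]
  Merge [-9, 20, 20, 36] + [-2, 4, 19, 40] -> [-9, -2, 4, 19, 20, 20, 36, 40]


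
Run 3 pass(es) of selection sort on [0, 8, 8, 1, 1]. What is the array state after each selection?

Pass 1: Select minimum 0 at index 0, swap -> [0, 8, 8, 1, 1]
Pass 2: Select minimum 1 at index 3, swap -> [0, 1, 8, 8, 1]
Pass 3: Select minimum 1 at index 4, swap -> [0, 1, 1, 8, 8]


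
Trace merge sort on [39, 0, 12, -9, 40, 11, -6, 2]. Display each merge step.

Divide and conquer:
  Merge [39] + [0] -> [0, 39]
  Merge [12] + [-9] -> [-9, 12]
  Merge [0, 39] + [-9, 12] -> [-9, 0, 12, 39]
  Merge [40] + [11] -> [11, 40]
  Merge [-6] + [2] -> [-6, 2]
  Merge [11, 40] + [-6, 2] -> [-6, 2, 11, 40]
  Merge [-9, 0, 12, 39] + [-6, 2, 11, 40] -> [-9, -6, 0, 2, 11, 12, 39, 40]


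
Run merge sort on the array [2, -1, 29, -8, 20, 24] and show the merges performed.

Divide and conquer:
  Merge [-1] + [29] -> [-1, 29]
  Merge [2] + [-1, 29] -> [-1, 2, 29]
  Merge [20] + [24] -> [20, 24]
  Merge [-8] + [20, 24] -> [-8, 20, 24]
  Merge [-1, 2, 29] + [-8, 20, 24] -> [-8, -1, 2, 20, 24, 29]


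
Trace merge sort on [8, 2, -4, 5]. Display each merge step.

Divide and conquer:
  Merge [8] + [2] -> [2, 8]
  Merge [-4] + [5] -> [-4, 5]
  Merge [2, 8] + [-4, 5] -> [-4, 2, 5, 8]


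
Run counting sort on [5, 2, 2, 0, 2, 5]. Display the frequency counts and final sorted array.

Count array: [1, 0, 3, 0, 0, 2]
(count[i] = number of elements equal to i)
Cumulative count: [1, 1, 4, 4, 4, 6]
Sorted: [0, 2, 2, 2, 5, 5]


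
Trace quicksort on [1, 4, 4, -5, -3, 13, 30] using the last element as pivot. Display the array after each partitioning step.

Partition 1: pivot=30 at index 6 -> [1, 4, 4, -5, -3, 13, 30]
Partition 2: pivot=13 at index 5 -> [1, 4, 4, -5, -3, 13, 30]
Partition 3: pivot=-3 at index 1 -> [-5, -3, 4, 1, 4, 13, 30]
Partition 4: pivot=4 at index 4 -> [-5, -3, 4, 1, 4, 13, 30]
Partition 5: pivot=1 at index 2 -> [-5, -3, 1, 4, 4, 13, 30]


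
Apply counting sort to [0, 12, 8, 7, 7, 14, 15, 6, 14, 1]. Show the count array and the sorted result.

Count array: [1, 1, 0, 0, 0, 0, 1, 2, 1, 0, 0, 0, 1, 0, 2, 1]
(count[i] = number of elements equal to i)
Cumulative count: [1, 2, 2, 2, 2, 2, 3, 5, 6, 6, 6, 6, 7, 7, 9, 10]
Sorted: [0, 1, 6, 7, 7, 8, 12, 14, 14, 15]


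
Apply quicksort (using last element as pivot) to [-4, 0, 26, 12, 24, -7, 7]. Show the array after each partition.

Partition 1: pivot=7 at index 3 -> [-4, 0, -7, 7, 24, 26, 12]
Partition 2: pivot=-7 at index 0 -> [-7, 0, -4, 7, 24, 26, 12]
Partition 3: pivot=-4 at index 1 -> [-7, -4, 0, 7, 24, 26, 12]
Partition 4: pivot=12 at index 4 -> [-7, -4, 0, 7, 12, 26, 24]
Partition 5: pivot=24 at index 5 -> [-7, -4, 0, 7, 12, 24, 26]


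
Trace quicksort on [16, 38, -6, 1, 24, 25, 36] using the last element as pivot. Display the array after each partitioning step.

Partition 1: pivot=36 at index 5 -> [16, -6, 1, 24, 25, 36, 38]
Partition 2: pivot=25 at index 4 -> [16, -6, 1, 24, 25, 36, 38]
Partition 3: pivot=24 at index 3 -> [16, -6, 1, 24, 25, 36, 38]
Partition 4: pivot=1 at index 1 -> [-6, 1, 16, 24, 25, 36, 38]


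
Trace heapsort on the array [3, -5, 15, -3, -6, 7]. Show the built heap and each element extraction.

Build heap: [15, -3, 7, -5, -6, 3]
Extract 15: [7, -3, 3, -5, -6, 15]
Extract 7: [3, -3, -6, -5, 7, 15]
Extract 3: [-3, -5, -6, 3, 7, 15]
Extract -3: [-5, -6, -3, 3, 7, 15]
Extract -5: [-6, -5, -3, 3, 7, 15]


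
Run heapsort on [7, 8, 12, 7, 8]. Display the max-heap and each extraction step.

Build heap: [12, 8, 7, 7, 8]
Extract 12: [8, 8, 7, 7, 12]
Extract 8: [8, 7, 7, 8, 12]
Extract 8: [7, 7, 8, 8, 12]
Extract 7: [7, 7, 8, 8, 12]


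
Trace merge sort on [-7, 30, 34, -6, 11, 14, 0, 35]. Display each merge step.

Divide and conquer:
  Merge [-7] + [30] -> [-7, 30]
  Merge [34] + [-6] -> [-6, 34]
  Merge [-7, 30] + [-6, 34] -> [-7, -6, 30, 34]
  Merge [11] + [14] -> [11, 14]
  Merge [0] + [35] -> [0, 35]
  Merge [11, 14] + [0, 35] -> [0, 11, 14, 35]
  Merge [-7, -6, 30, 34] + [0, 11, 14, 35] -> [-7, -6, 0, 11, 14, 30, 34, 35]


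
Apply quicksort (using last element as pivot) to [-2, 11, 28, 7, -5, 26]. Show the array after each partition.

Partition 1: pivot=26 at index 4 -> [-2, 11, 7, -5, 26, 28]
Partition 2: pivot=-5 at index 0 -> [-5, 11, 7, -2, 26, 28]
Partition 3: pivot=-2 at index 1 -> [-5, -2, 7, 11, 26, 28]
Partition 4: pivot=11 at index 3 -> [-5, -2, 7, 11, 26, 28]


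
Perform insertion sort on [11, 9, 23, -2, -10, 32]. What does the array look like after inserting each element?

First element 11 is already 'sorted'
Insert 9: shifted 1 elements -> [9, 11, 23, -2, -10, 32]
Insert 23: shifted 0 elements -> [9, 11, 23, -2, -10, 32]
Insert -2: shifted 3 elements -> [-2, 9, 11, 23, -10, 32]
Insert -10: shifted 4 elements -> [-10, -2, 9, 11, 23, 32]
Insert 32: shifted 0 elements -> [-10, -2, 9, 11, 23, 32]


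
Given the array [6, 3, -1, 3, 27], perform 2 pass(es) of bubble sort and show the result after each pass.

After pass 1: [3, -1, 3, 6, 27] (3 swaps)
After pass 2: [-1, 3, 3, 6, 27] (1 swaps)
Total swaps: 4


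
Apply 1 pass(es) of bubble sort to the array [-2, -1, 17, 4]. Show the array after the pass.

After pass 1: [-2, -1, 4, 17] (1 swaps)
Total swaps: 1


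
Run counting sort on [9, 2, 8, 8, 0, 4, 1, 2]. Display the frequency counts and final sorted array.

Count array: [1, 1, 2, 0, 1, 0, 0, 0, 2, 1]
(count[i] = number of elements equal to i)
Cumulative count: [1, 2, 4, 4, 5, 5, 5, 5, 7, 8]
Sorted: [0, 1, 2, 2, 4, 8, 8, 9]


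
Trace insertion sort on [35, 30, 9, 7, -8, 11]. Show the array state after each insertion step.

First element 35 is already 'sorted'
Insert 30: shifted 1 elements -> [30, 35, 9, 7, -8, 11]
Insert 9: shifted 2 elements -> [9, 30, 35, 7, -8, 11]
Insert 7: shifted 3 elements -> [7, 9, 30, 35, -8, 11]
Insert -8: shifted 4 elements -> [-8, 7, 9, 30, 35, 11]
Insert 11: shifted 2 elements -> [-8, 7, 9, 11, 30, 35]


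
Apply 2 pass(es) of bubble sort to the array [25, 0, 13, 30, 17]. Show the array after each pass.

After pass 1: [0, 13, 25, 17, 30] (3 swaps)
After pass 2: [0, 13, 17, 25, 30] (1 swaps)
Total swaps: 4


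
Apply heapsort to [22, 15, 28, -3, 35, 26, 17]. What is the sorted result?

Build heap: [35, 22, 28, -3, 15, 26, 17]
Extract 35: [28, 22, 26, -3, 15, 17, 35]
Extract 28: [26, 22, 17, -3, 15, 28, 35]
Extract 26: [22, 15, 17, -3, 26, 28, 35]
Extract 22: [17, 15, -3, 22, 26, 28, 35]
Extract 17: [15, -3, 17, 22, 26, 28, 35]
Extract 15: [-3, 15, 17, 22, 26, 28, 35]


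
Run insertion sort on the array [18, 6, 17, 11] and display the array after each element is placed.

First element 18 is already 'sorted'
Insert 6: shifted 1 elements -> [6, 18, 17, 11]
Insert 17: shifted 1 elements -> [6, 17, 18, 11]
Insert 11: shifted 2 elements -> [6, 11, 17, 18]


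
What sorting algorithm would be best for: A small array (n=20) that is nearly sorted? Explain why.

Best choice: Insertion sort
Reason: Insertion sort is O(n) for nearly sorted arrays and has low overhead


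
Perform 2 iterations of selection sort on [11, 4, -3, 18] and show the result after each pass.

Pass 1: Select minimum -3 at index 2, swap -> [-3, 4, 11, 18]
Pass 2: Select minimum 4 at index 1, swap -> [-3, 4, 11, 18]


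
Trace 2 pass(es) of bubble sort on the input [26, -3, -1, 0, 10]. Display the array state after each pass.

After pass 1: [-3, -1, 0, 10, 26] (4 swaps)
After pass 2: [-3, -1, 0, 10, 26] (0 swaps)
Total swaps: 4


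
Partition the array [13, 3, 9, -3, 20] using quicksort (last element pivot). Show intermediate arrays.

Partition 1: pivot=20 at index 4 -> [13, 3, 9, -3, 20]
Partition 2: pivot=-3 at index 0 -> [-3, 3, 9, 13, 20]
Partition 3: pivot=13 at index 3 -> [-3, 3, 9, 13, 20]
Partition 4: pivot=9 at index 2 -> [-3, 3, 9, 13, 20]


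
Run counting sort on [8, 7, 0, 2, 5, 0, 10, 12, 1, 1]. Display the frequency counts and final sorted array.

Count array: [2, 2, 1, 0, 0, 1, 0, 1, 1, 0, 1, 0, 1]
(count[i] = number of elements equal to i)
Cumulative count: [2, 4, 5, 5, 5, 6, 6, 7, 8, 8, 9, 9, 10]
Sorted: [0, 0, 1, 1, 2, 5, 7, 8, 10, 12]


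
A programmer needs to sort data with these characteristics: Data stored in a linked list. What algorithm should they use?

Best choice: Merge sort
Reason: Merge sort doesn't require random access; can be done in O(1) extra space for linked lists


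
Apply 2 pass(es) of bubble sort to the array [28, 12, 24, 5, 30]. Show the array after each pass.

After pass 1: [12, 24, 5, 28, 30] (3 swaps)
After pass 2: [12, 5, 24, 28, 30] (1 swaps)
Total swaps: 4


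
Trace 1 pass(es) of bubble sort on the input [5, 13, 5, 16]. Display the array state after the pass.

After pass 1: [5, 5, 13, 16] (1 swaps)
Total swaps: 1


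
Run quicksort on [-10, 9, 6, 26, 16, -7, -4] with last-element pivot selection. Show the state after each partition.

Partition 1: pivot=-4 at index 2 -> [-10, -7, -4, 26, 16, 9, 6]
Partition 2: pivot=-7 at index 1 -> [-10, -7, -4, 26, 16, 9, 6]
Partition 3: pivot=6 at index 3 -> [-10, -7, -4, 6, 16, 9, 26]
Partition 4: pivot=26 at index 6 -> [-10, -7, -4, 6, 16, 9, 26]
Partition 5: pivot=9 at index 4 -> [-10, -7, -4, 6, 9, 16, 26]


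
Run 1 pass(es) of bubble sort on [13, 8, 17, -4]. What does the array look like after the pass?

After pass 1: [8, 13, -4, 17] (2 swaps)
Total swaps: 2


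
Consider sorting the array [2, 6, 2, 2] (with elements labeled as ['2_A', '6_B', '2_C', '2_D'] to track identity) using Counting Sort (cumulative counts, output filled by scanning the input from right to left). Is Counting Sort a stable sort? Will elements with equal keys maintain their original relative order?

Trace Counting Sort on the labeled array (the key is the number; the letter only tracks identity):
  Counts for values 0..6: [0, 0, 3, 0, 0, 0, 1]
  Cumulative counts: [0, 0, 3, 3, 3, 3, 4]
  Scan right to left: place 2_D at output index 2
  Scan right to left: place 2_C at output index 1
  Scan right to left: place 6_B at output index 3
  Scan right to left: place 2_A at output index 0
  Output: [2_A, 2_C, 2_D, 6_B]
Equal keys:
  value 2: originally 2_A, 2_C, 2_D; after sorting 2_A, 2_C, 2_D -> order preserved
All equal keys kept their original relative order. Counting Sort is stable: scanning the input right to left with decreasing cumulative counts places later duplicates at later output positions.
Answer: Stable


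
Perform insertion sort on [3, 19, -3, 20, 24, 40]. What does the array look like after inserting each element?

First element 3 is already 'sorted'
Insert 19: shifted 0 elements -> [3, 19, -3, 20, 24, 40]
Insert -3: shifted 2 elements -> [-3, 3, 19, 20, 24, 40]
Insert 20: shifted 0 elements -> [-3, 3, 19, 20, 24, 40]
Insert 24: shifted 0 elements -> [-3, 3, 19, 20, 24, 40]
Insert 40: shifted 0 elements -> [-3, 3, 19, 20, 24, 40]


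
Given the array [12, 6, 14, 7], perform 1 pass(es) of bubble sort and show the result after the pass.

After pass 1: [6, 12, 7, 14] (2 swaps)
Total swaps: 2


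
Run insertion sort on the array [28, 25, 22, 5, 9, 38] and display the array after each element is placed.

First element 28 is already 'sorted'
Insert 25: shifted 1 elements -> [25, 28, 22, 5, 9, 38]
Insert 22: shifted 2 elements -> [22, 25, 28, 5, 9, 38]
Insert 5: shifted 3 elements -> [5, 22, 25, 28, 9, 38]
Insert 9: shifted 3 elements -> [5, 9, 22, 25, 28, 38]
Insert 38: shifted 0 elements -> [5, 9, 22, 25, 28, 38]


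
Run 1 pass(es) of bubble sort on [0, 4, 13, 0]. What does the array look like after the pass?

After pass 1: [0, 4, 0, 13] (1 swaps)
Total swaps: 1


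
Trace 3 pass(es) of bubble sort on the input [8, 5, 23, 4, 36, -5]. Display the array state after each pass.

After pass 1: [5, 8, 4, 23, -5, 36] (3 swaps)
After pass 2: [5, 4, 8, -5, 23, 36] (2 swaps)
After pass 3: [4, 5, -5, 8, 23, 36] (2 swaps)
Total swaps: 7


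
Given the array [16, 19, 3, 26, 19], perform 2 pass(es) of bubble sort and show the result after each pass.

After pass 1: [16, 3, 19, 19, 26] (2 swaps)
After pass 2: [3, 16, 19, 19, 26] (1 swaps)
Total swaps: 3


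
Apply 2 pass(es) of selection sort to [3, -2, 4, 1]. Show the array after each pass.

Pass 1: Select minimum -2 at index 1, swap -> [-2, 3, 4, 1]
Pass 2: Select minimum 1 at index 3, swap -> [-2, 1, 4, 3]


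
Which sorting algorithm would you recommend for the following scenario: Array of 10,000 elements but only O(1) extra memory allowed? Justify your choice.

Best choice: Heapsort
Reason: Heapsort rearranges the array in place using O(1) auxiliary space and still guarantees O(n log n) time; quicksort partitions in place but needs Theta(log n) stack space for recursion (O(n) in the worst case), and mergesort requires O(n) auxiliary space


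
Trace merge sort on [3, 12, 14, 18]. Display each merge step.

Divide and conquer:
  Merge [3] + [12] -> [3, 12]
  Merge [14] + [18] -> [14, 18]
  Merge [3, 12] + [14, 18] -> [3, 12, 14, 18]


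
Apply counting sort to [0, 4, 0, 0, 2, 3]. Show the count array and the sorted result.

Count array: [3, 0, 1, 1, 1]
(count[i] = number of elements equal to i)
Cumulative count: [3, 3, 4, 5, 6]
Sorted: [0, 0, 0, 2, 3, 4]


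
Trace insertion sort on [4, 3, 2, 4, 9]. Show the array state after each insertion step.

First element 4 is already 'sorted'
Insert 3: shifted 1 elements -> [3, 4, 2, 4, 9]
Insert 2: shifted 2 elements -> [2, 3, 4, 4, 9]
Insert 4: shifted 0 elements -> [2, 3, 4, 4, 9]
Insert 9: shifted 0 elements -> [2, 3, 4, 4, 9]


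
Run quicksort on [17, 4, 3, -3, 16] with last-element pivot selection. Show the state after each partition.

Partition 1: pivot=16 at index 3 -> [4, 3, -3, 16, 17]
Partition 2: pivot=-3 at index 0 -> [-3, 3, 4, 16, 17]
Partition 3: pivot=4 at index 2 -> [-3, 3, 4, 16, 17]


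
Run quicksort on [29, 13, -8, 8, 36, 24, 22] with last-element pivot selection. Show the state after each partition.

Partition 1: pivot=22 at index 3 -> [13, -8, 8, 22, 36, 24, 29]
Partition 2: pivot=8 at index 1 -> [-8, 8, 13, 22, 36, 24, 29]
Partition 3: pivot=29 at index 5 -> [-8, 8, 13, 22, 24, 29, 36]


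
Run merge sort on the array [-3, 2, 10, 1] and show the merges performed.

Divide and conquer:
  Merge [-3] + [2] -> [-3, 2]
  Merge [10] + [1] -> [1, 10]
  Merge [-3, 2] + [1, 10] -> [-3, 1, 2, 10]


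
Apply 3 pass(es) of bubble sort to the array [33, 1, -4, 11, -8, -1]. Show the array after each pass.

After pass 1: [1, -4, 11, -8, -1, 33] (5 swaps)
After pass 2: [-4, 1, -8, -1, 11, 33] (3 swaps)
After pass 3: [-4, -8, -1, 1, 11, 33] (2 swaps)
Total swaps: 10


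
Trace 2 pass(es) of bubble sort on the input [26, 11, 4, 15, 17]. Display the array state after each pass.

After pass 1: [11, 4, 15, 17, 26] (4 swaps)
After pass 2: [4, 11, 15, 17, 26] (1 swaps)
Total swaps: 5


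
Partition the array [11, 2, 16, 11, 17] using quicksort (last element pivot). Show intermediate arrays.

Partition 1: pivot=17 at index 4 -> [11, 2, 16, 11, 17]
Partition 2: pivot=11 at index 2 -> [11, 2, 11, 16, 17]
Partition 3: pivot=2 at index 0 -> [2, 11, 11, 16, 17]


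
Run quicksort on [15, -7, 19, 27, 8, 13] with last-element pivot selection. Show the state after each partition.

Partition 1: pivot=13 at index 2 -> [-7, 8, 13, 27, 15, 19]
Partition 2: pivot=8 at index 1 -> [-7, 8, 13, 27, 15, 19]
Partition 3: pivot=19 at index 4 -> [-7, 8, 13, 15, 19, 27]


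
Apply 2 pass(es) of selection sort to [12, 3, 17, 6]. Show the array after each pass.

Pass 1: Select minimum 3 at index 1, swap -> [3, 12, 17, 6]
Pass 2: Select minimum 6 at index 3, swap -> [3, 6, 17, 12]


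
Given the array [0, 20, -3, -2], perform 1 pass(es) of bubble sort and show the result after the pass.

After pass 1: [0, -3, -2, 20] (2 swaps)
Total swaps: 2


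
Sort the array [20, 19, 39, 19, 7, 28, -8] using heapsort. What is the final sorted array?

Build heap: [39, 19, 28, 19, 7, 20, -8]
Extract 39: [28, 19, 20, 19, 7, -8, 39]
Extract 28: [20, 19, -8, 19, 7, 28, 39]
Extract 20: [19, 19, -8, 7, 20, 28, 39]
Extract 19: [19, 7, -8, 19, 20, 28, 39]
Extract 19: [7, -8, 19, 19, 20, 28, 39]
Extract 7: [-8, 7, 19, 19, 20, 28, 39]


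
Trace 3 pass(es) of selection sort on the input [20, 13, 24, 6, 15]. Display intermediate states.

Pass 1: Select minimum 6 at index 3, swap -> [6, 13, 24, 20, 15]
Pass 2: Select minimum 13 at index 1, swap -> [6, 13, 24, 20, 15]
Pass 3: Select minimum 15 at index 4, swap -> [6, 13, 15, 20, 24]


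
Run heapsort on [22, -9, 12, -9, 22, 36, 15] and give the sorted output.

Build heap: [36, 22, 22, -9, -9, 12, 15]
Extract 36: [22, 15, 22, -9, -9, 12, 36]
Extract 22: [22, 15, 12, -9, -9, 22, 36]
Extract 22: [15, -9, 12, -9, 22, 22, 36]
Extract 15: [12, -9, -9, 15, 22, 22, 36]
Extract 12: [-9, -9, 12, 15, 22, 22, 36]
Extract -9: [-9, -9, 12, 15, 22, 22, 36]


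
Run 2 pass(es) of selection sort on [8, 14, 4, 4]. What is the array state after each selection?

Pass 1: Select minimum 4 at index 2, swap -> [4, 14, 8, 4]
Pass 2: Select minimum 4 at index 3, swap -> [4, 4, 8, 14]


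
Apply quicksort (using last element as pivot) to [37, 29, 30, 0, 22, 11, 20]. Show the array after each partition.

Partition 1: pivot=20 at index 2 -> [0, 11, 20, 37, 22, 29, 30]
Partition 2: pivot=11 at index 1 -> [0, 11, 20, 37, 22, 29, 30]
Partition 3: pivot=30 at index 5 -> [0, 11, 20, 22, 29, 30, 37]
Partition 4: pivot=29 at index 4 -> [0, 11, 20, 22, 29, 30, 37]


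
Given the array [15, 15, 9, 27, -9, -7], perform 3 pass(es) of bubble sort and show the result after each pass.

After pass 1: [15, 9, 15, -9, -7, 27] (3 swaps)
After pass 2: [9, 15, -9, -7, 15, 27] (3 swaps)
After pass 3: [9, -9, -7, 15, 15, 27] (2 swaps)
Total swaps: 8


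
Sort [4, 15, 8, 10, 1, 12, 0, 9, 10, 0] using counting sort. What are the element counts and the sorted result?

Count array: [2, 1, 0, 0, 1, 0, 0, 0, 1, 1, 2, 0, 1, 0, 0, 1]
(count[i] = number of elements equal to i)
Cumulative count: [2, 3, 3, 3, 4, 4, 4, 4, 5, 6, 8, 8, 9, 9, 9, 10]
Sorted: [0, 0, 1, 4, 8, 9, 10, 10, 12, 15]


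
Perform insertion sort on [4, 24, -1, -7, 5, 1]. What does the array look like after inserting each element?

First element 4 is already 'sorted'
Insert 24: shifted 0 elements -> [4, 24, -1, -7, 5, 1]
Insert -1: shifted 2 elements -> [-1, 4, 24, -7, 5, 1]
Insert -7: shifted 3 elements -> [-7, -1, 4, 24, 5, 1]
Insert 5: shifted 1 elements -> [-7, -1, 4, 5, 24, 1]
Insert 1: shifted 3 elements -> [-7, -1, 1, 4, 5, 24]


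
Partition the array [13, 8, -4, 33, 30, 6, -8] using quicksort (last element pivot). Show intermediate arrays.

Partition 1: pivot=-8 at index 0 -> [-8, 8, -4, 33, 30, 6, 13]
Partition 2: pivot=13 at index 4 -> [-8, 8, -4, 6, 13, 33, 30]
Partition 3: pivot=6 at index 2 -> [-8, -4, 6, 8, 13, 33, 30]
Partition 4: pivot=30 at index 5 -> [-8, -4, 6, 8, 13, 30, 33]


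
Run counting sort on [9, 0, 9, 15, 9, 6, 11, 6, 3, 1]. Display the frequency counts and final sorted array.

Count array: [1, 1, 0, 1, 0, 0, 2, 0, 0, 3, 0, 1, 0, 0, 0, 1]
(count[i] = number of elements equal to i)
Cumulative count: [1, 2, 2, 3, 3, 3, 5, 5, 5, 8, 8, 9, 9, 9, 9, 10]
Sorted: [0, 1, 3, 6, 6, 9, 9, 9, 11, 15]


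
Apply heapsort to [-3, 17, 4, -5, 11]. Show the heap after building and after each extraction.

Build heap: [17, 11, 4, -5, -3]
Extract 17: [11, -3, 4, -5, 17]
Extract 11: [4, -3, -5, 11, 17]
Extract 4: [-3, -5, 4, 11, 17]
Extract -3: [-5, -3, 4, 11, 17]


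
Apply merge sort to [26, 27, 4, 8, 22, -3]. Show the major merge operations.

Divide and conquer:
  Merge [27] + [4] -> [4, 27]
  Merge [26] + [4, 27] -> [4, 26, 27]
  Merge [22] + [-3] -> [-3, 22]
  Merge [8] + [-3, 22] -> [-3, 8, 22]
  Merge [4, 26, 27] + [-3, 8, 22] -> [-3, 4, 8, 22, 26, 27]


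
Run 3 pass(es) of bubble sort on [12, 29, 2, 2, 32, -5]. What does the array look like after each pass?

After pass 1: [12, 2, 2, 29, -5, 32] (3 swaps)
After pass 2: [2, 2, 12, -5, 29, 32] (3 swaps)
After pass 3: [2, 2, -5, 12, 29, 32] (1 swaps)
Total swaps: 7


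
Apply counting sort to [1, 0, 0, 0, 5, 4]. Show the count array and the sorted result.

Count array: [3, 1, 0, 0, 1, 1]
(count[i] = number of elements equal to i)
Cumulative count: [3, 4, 4, 4, 5, 6]
Sorted: [0, 0, 0, 1, 4, 5]


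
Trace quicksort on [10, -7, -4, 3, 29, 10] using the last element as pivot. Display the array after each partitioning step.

Partition 1: pivot=10 at index 4 -> [10, -7, -4, 3, 10, 29]
Partition 2: pivot=3 at index 2 -> [-7, -4, 3, 10, 10, 29]
Partition 3: pivot=-4 at index 1 -> [-7, -4, 3, 10, 10, 29]


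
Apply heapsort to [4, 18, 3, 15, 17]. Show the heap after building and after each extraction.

Build heap: [18, 17, 3, 15, 4]
Extract 18: [17, 15, 3, 4, 18]
Extract 17: [15, 4, 3, 17, 18]
Extract 15: [4, 3, 15, 17, 18]
Extract 4: [3, 4, 15, 17, 18]


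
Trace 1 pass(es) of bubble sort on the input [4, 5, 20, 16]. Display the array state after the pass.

After pass 1: [4, 5, 16, 20] (1 swaps)
Total swaps: 1


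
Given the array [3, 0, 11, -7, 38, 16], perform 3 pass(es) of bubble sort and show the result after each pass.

After pass 1: [0, 3, -7, 11, 16, 38] (3 swaps)
After pass 2: [0, -7, 3, 11, 16, 38] (1 swaps)
After pass 3: [-7, 0, 3, 11, 16, 38] (1 swaps)
Total swaps: 5


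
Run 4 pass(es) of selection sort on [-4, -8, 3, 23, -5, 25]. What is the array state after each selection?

Pass 1: Select minimum -8 at index 1, swap -> [-8, -4, 3, 23, -5, 25]
Pass 2: Select minimum -5 at index 4, swap -> [-8, -5, 3, 23, -4, 25]
Pass 3: Select minimum -4 at index 4, swap -> [-8, -5, -4, 23, 3, 25]
Pass 4: Select minimum 3 at index 4, swap -> [-8, -5, -4, 3, 23, 25]


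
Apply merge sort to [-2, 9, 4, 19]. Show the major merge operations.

Divide and conquer:
  Merge [-2] + [9] -> [-2, 9]
  Merge [4] + [19] -> [4, 19]
  Merge [-2, 9] + [4, 19] -> [-2, 4, 9, 19]


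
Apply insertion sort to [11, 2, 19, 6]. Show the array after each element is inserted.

First element 11 is already 'sorted'
Insert 2: shifted 1 elements -> [2, 11, 19, 6]
Insert 19: shifted 0 elements -> [2, 11, 19, 6]
Insert 6: shifted 2 elements -> [2, 6, 11, 19]


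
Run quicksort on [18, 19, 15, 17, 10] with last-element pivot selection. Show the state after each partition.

Partition 1: pivot=10 at index 0 -> [10, 19, 15, 17, 18]
Partition 2: pivot=18 at index 3 -> [10, 15, 17, 18, 19]
Partition 3: pivot=17 at index 2 -> [10, 15, 17, 18, 19]


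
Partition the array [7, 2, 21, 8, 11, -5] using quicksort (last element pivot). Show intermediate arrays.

Partition 1: pivot=-5 at index 0 -> [-5, 2, 21, 8, 11, 7]
Partition 2: pivot=7 at index 2 -> [-5, 2, 7, 8, 11, 21]
Partition 3: pivot=21 at index 5 -> [-5, 2, 7, 8, 11, 21]
Partition 4: pivot=11 at index 4 -> [-5, 2, 7, 8, 11, 21]


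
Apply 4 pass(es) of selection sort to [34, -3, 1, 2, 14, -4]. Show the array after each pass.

Pass 1: Select minimum -4 at index 5, swap -> [-4, -3, 1, 2, 14, 34]
Pass 2: Select minimum -3 at index 1, swap -> [-4, -3, 1, 2, 14, 34]
Pass 3: Select minimum 1 at index 2, swap -> [-4, -3, 1, 2, 14, 34]
Pass 4: Select minimum 2 at index 3, swap -> [-4, -3, 1, 2, 14, 34]


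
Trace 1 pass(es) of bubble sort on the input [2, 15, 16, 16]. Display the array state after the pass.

After pass 1: [2, 15, 16, 16] (0 swaps)
Total swaps: 0


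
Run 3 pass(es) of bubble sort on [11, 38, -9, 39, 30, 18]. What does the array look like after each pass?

After pass 1: [11, -9, 38, 30, 18, 39] (3 swaps)
After pass 2: [-9, 11, 30, 18, 38, 39] (3 swaps)
After pass 3: [-9, 11, 18, 30, 38, 39] (1 swaps)
Total swaps: 7


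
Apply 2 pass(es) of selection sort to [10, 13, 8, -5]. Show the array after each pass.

Pass 1: Select minimum -5 at index 3, swap -> [-5, 13, 8, 10]
Pass 2: Select minimum 8 at index 2, swap -> [-5, 8, 13, 10]


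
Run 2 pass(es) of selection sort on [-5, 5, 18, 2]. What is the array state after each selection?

Pass 1: Select minimum -5 at index 0, swap -> [-5, 5, 18, 2]
Pass 2: Select minimum 2 at index 3, swap -> [-5, 2, 18, 5]


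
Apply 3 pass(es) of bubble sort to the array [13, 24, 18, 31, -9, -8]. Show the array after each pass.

After pass 1: [13, 18, 24, -9, -8, 31] (3 swaps)
After pass 2: [13, 18, -9, -8, 24, 31] (2 swaps)
After pass 3: [13, -9, -8, 18, 24, 31] (2 swaps)
Total swaps: 7


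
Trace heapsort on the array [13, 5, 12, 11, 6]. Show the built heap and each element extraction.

Build heap: [13, 11, 12, 5, 6]
Extract 13: [12, 11, 6, 5, 13]
Extract 12: [11, 5, 6, 12, 13]
Extract 11: [6, 5, 11, 12, 13]
Extract 6: [5, 6, 11, 12, 13]


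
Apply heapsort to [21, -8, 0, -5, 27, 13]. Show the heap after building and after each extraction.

Build heap: [27, 21, 13, -5, -8, 0]
Extract 27: [21, 0, 13, -5, -8, 27]
Extract 21: [13, 0, -8, -5, 21, 27]
Extract 13: [0, -5, -8, 13, 21, 27]
Extract 0: [-5, -8, 0, 13, 21, 27]
Extract -5: [-8, -5, 0, 13, 21, 27]


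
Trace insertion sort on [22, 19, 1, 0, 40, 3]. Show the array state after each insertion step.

First element 22 is already 'sorted'
Insert 19: shifted 1 elements -> [19, 22, 1, 0, 40, 3]
Insert 1: shifted 2 elements -> [1, 19, 22, 0, 40, 3]
Insert 0: shifted 3 elements -> [0, 1, 19, 22, 40, 3]
Insert 40: shifted 0 elements -> [0, 1, 19, 22, 40, 3]
Insert 3: shifted 3 elements -> [0, 1, 3, 19, 22, 40]


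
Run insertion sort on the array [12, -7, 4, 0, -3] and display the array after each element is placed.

First element 12 is already 'sorted'
Insert -7: shifted 1 elements -> [-7, 12, 4, 0, -3]
Insert 4: shifted 1 elements -> [-7, 4, 12, 0, -3]
Insert 0: shifted 2 elements -> [-7, 0, 4, 12, -3]
Insert -3: shifted 3 elements -> [-7, -3, 0, 4, 12]
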